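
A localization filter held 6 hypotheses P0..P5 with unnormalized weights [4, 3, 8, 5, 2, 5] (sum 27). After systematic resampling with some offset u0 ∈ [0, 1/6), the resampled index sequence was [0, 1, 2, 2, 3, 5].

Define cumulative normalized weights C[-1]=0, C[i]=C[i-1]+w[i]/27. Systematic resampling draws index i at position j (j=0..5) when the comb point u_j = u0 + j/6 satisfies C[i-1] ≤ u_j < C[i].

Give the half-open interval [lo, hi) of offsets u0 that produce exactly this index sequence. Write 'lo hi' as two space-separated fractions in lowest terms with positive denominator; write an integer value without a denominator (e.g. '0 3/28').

C = [4/27, 7/27, 5/9, 20/27, 22/27, 1]
j=0 picked index 0: u0 ∈ [0, 4/27)
j=1 picked index 1: u0 ∈ [-1/54, 5/54)
j=2 picked index 2: u0 ∈ [-2/27, 2/9)
j=3 picked index 2: u0 ∈ [-13/54, 1/18)
j=4 picked index 3: u0 ∈ [-1/9, 2/27)
j=5 picked index 5: u0 ∈ [-1/54, 1/6)
intersection: [0, 1/18)

0 1/18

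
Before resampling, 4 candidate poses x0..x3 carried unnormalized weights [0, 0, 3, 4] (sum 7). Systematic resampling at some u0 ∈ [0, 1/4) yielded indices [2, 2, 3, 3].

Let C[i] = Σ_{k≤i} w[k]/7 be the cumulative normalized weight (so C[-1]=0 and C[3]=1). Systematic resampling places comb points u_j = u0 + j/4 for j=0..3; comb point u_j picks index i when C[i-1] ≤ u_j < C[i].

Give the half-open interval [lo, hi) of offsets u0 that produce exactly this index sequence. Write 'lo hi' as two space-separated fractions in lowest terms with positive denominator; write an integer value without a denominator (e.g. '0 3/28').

0 5/28

C = [0, 0, 3/7, 1]
j=0 picked index 2: u0 ∈ [0, 3/7)
j=1 picked index 2: u0 ∈ [-1/4, 5/28)
j=2 picked index 3: u0 ∈ [-1/14, 1/2)
j=3 picked index 3: u0 ∈ [-9/28, 1/4)
intersection: [0, 5/28)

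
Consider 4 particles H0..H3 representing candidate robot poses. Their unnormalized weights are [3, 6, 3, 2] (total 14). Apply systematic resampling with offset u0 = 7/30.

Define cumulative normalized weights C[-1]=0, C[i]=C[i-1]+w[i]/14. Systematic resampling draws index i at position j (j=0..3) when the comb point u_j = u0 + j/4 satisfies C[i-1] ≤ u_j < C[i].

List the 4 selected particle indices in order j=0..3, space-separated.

1 1 2 3

C = [3/14, 9/14, 6/7, 1]
j=0: u_0=7/30 ∈ [3/14, 9/14) → index 1
j=1: u_1=29/60 ∈ [3/14, 9/14) → index 1
j=2: u_2=11/15 ∈ [9/14, 6/7) → index 2
j=3: u_3=59/60 ∈ [6/7, 1) → index 3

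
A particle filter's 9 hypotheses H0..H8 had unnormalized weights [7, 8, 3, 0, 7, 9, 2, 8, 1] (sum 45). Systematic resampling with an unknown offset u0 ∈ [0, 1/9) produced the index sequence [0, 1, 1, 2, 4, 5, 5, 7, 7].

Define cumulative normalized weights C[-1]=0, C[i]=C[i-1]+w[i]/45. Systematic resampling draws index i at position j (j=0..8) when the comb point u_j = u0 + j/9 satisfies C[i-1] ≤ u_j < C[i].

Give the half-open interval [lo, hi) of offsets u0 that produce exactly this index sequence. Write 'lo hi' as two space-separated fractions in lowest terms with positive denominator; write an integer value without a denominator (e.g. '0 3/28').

2/45 1/15

C = [7/45, 1/3, 2/5, 2/5, 5/9, 34/45, 4/5, 44/45, 1]
j=0 picked index 0: u0 ∈ [0, 7/45)
j=1 picked index 1: u0 ∈ [2/45, 2/9)
j=2 picked index 1: u0 ∈ [-1/15, 1/9)
j=3 picked index 2: u0 ∈ [0, 1/15)
j=4 picked index 4: u0 ∈ [-2/45, 1/9)
j=5 picked index 5: u0 ∈ [0, 1/5)
j=6 picked index 5: u0 ∈ [-1/9, 4/45)
j=7 picked index 7: u0 ∈ [1/45, 1/5)
j=8 picked index 7: u0 ∈ [-4/45, 4/45)
intersection: [2/45, 1/15)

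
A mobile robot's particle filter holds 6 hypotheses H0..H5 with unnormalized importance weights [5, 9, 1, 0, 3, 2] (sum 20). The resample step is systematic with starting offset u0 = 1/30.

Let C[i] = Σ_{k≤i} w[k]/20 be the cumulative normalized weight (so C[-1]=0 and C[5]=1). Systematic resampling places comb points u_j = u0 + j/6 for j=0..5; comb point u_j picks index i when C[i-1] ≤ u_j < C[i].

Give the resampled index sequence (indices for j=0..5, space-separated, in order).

0 0 1 1 2 4

C = [1/4, 7/10, 3/4, 3/4, 9/10, 1]
j=0: u_0=1/30 ∈ [0, 1/4) → index 0
j=1: u_1=1/5 ∈ [0, 1/4) → index 0
j=2: u_2=11/30 ∈ [1/4, 7/10) → index 1
j=3: u_3=8/15 ∈ [1/4, 7/10) → index 1
j=4: u_4=7/10 ∈ [7/10, 3/4) → index 2
j=5: u_5=13/15 ∈ [3/4, 9/10) → index 4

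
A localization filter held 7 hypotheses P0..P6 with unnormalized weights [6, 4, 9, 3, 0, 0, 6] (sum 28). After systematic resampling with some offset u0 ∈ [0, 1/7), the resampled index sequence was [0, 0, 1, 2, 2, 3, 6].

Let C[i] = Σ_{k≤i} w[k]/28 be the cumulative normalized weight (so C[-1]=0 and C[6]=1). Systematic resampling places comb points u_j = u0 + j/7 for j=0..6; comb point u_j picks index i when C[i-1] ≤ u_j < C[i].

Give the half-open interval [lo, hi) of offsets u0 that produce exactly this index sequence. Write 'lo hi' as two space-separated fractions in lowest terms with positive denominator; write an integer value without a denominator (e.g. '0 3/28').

0 1/14

C = [3/14, 5/14, 19/28, 11/14, 11/14, 11/14, 1]
j=0 picked index 0: u0 ∈ [0, 3/14)
j=1 picked index 0: u0 ∈ [-1/7, 1/14)
j=2 picked index 1: u0 ∈ [-1/14, 1/14)
j=3 picked index 2: u0 ∈ [-1/14, 1/4)
j=4 picked index 2: u0 ∈ [-3/14, 3/28)
j=5 picked index 3: u0 ∈ [-1/28, 1/14)
j=6 picked index 6: u0 ∈ [-1/14, 1/7)
intersection: [0, 1/14)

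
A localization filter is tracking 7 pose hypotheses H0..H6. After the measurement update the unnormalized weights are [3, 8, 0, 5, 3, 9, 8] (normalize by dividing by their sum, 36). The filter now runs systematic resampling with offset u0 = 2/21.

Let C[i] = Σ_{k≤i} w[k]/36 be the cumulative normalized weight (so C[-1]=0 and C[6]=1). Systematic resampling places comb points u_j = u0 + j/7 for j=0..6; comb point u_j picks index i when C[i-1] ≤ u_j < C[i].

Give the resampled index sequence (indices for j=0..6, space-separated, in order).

1 1 3 4 5 6 6

C = [1/12, 11/36, 11/36, 4/9, 19/36, 7/9, 1]
j=0: u_0=2/21 ∈ [1/12, 11/36) → index 1
j=1: u_1=5/21 ∈ [1/12, 11/36) → index 1
j=2: u_2=8/21 ∈ [11/36, 4/9) → index 3
j=3: u_3=11/21 ∈ [4/9, 19/36) → index 4
j=4: u_4=2/3 ∈ [19/36, 7/9) → index 5
j=5: u_5=17/21 ∈ [7/9, 1) → index 6
j=6: u_6=20/21 ∈ [7/9, 1) → index 6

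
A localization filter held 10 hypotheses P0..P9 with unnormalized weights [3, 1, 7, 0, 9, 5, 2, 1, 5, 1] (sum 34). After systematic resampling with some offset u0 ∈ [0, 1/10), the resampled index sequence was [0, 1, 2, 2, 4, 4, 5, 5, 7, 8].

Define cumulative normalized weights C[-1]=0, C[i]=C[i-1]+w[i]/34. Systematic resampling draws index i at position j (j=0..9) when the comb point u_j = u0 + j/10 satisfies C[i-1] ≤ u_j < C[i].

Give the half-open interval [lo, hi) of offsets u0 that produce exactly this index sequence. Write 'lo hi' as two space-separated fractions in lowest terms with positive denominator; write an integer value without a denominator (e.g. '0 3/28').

C = [3/34, 2/17, 11/34, 11/34, 10/17, 25/34, 27/34, 14/17, 33/34, 1]
j=0 picked index 0: u0 ∈ [0, 3/34)
j=1 picked index 1: u0 ∈ [-1/85, 3/170)
j=2 picked index 2: u0 ∈ [-7/85, 21/170)
j=3 picked index 2: u0 ∈ [-31/170, 2/85)
j=4 picked index 4: u0 ∈ [-13/170, 16/85)
j=5 picked index 4: u0 ∈ [-3/17, 3/34)
j=6 picked index 5: u0 ∈ [-1/85, 23/170)
j=7 picked index 5: u0 ∈ [-19/170, 3/85)
j=8 picked index 7: u0 ∈ [-1/170, 2/85)
j=9 picked index 8: u0 ∈ [-13/170, 6/85)
intersection: [0, 3/170)

0 3/170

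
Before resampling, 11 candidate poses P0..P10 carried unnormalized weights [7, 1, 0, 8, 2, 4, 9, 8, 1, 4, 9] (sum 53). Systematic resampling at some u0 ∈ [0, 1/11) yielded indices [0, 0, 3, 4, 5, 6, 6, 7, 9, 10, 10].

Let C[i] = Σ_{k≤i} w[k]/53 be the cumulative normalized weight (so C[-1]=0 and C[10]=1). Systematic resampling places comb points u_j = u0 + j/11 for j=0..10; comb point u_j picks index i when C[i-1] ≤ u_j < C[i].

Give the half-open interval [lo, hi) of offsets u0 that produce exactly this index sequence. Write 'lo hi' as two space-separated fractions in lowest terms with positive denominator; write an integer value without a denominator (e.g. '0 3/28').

17/583 23/583

C = [7/53, 8/53, 8/53, 16/53, 18/53, 22/53, 31/53, 39/53, 40/53, 44/53, 1]
j=0 picked index 0: u0 ∈ [0, 7/53)
j=1 picked index 0: u0 ∈ [-1/11, 24/583)
j=2 picked index 3: u0 ∈ [-18/583, 70/583)
j=3 picked index 4: u0 ∈ [17/583, 39/583)
j=4 picked index 5: u0 ∈ [-14/583, 30/583)
j=5 picked index 6: u0 ∈ [-23/583, 76/583)
j=6 picked index 6: u0 ∈ [-76/583, 23/583)
j=7 picked index 7: u0 ∈ [-30/583, 58/583)
j=8 picked index 9: u0 ∈ [16/583, 60/583)
j=9 picked index 10: u0 ∈ [7/583, 2/11)
j=10 picked index 10: u0 ∈ [-46/583, 1/11)
intersection: [17/583, 23/583)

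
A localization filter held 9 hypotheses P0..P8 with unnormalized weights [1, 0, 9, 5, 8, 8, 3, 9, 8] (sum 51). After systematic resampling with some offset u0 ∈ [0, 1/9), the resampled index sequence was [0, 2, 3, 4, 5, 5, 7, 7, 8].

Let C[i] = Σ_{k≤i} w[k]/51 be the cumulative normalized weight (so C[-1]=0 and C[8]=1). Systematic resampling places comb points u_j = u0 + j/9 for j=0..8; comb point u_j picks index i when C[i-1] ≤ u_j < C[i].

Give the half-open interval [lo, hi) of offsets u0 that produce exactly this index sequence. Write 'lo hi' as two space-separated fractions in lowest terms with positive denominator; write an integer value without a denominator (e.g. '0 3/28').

1/153 1/51

C = [1/51, 1/51, 10/51, 5/17, 23/51, 31/51, 2/3, 43/51, 1]
j=0 picked index 0: u0 ∈ [0, 1/51)
j=1 picked index 2: u0 ∈ [-14/153, 13/153)
j=2 picked index 3: u0 ∈ [-4/153, 11/153)
j=3 picked index 4: u0 ∈ [-2/51, 2/17)
j=4 picked index 5: u0 ∈ [1/153, 25/153)
j=5 picked index 5: u0 ∈ [-16/153, 8/153)
j=6 picked index 7: u0 ∈ [0, 3/17)
j=7 picked index 7: u0 ∈ [-1/9, 10/153)
j=8 picked index 8: u0 ∈ [-7/153, 1/9)
intersection: [1/153, 1/51)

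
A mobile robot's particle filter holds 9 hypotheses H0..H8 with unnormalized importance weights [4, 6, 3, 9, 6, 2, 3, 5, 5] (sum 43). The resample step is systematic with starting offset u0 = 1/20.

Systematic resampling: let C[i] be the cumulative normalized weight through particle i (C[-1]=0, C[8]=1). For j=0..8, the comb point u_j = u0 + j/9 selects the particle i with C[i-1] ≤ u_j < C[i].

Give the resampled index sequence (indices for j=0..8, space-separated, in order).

0 1 2 3 3 4 6 7 8

C = [4/43, 10/43, 13/43, 22/43, 28/43, 30/43, 33/43, 38/43, 1]
j=0: u_0=1/20 ∈ [0, 4/43) → index 0
j=1: u_1=29/180 ∈ [4/43, 10/43) → index 1
j=2: u_2=49/180 ∈ [10/43, 13/43) → index 2
j=3: u_3=23/60 ∈ [13/43, 22/43) → index 3
j=4: u_4=89/180 ∈ [13/43, 22/43) → index 3
j=5: u_5=109/180 ∈ [22/43, 28/43) → index 4
j=6: u_6=43/60 ∈ [30/43, 33/43) → index 6
j=7: u_7=149/180 ∈ [33/43, 38/43) → index 7
j=8: u_8=169/180 ∈ [38/43, 1) → index 8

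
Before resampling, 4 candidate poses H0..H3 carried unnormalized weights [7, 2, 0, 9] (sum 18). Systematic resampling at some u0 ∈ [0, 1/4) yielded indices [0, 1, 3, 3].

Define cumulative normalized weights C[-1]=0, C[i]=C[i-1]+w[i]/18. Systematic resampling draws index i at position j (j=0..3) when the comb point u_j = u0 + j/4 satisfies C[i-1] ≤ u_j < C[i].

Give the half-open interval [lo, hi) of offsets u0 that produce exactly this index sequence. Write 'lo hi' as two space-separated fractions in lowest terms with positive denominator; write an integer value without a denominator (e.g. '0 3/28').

5/36 1/4

C = [7/18, 1/2, 1/2, 1]
j=0 picked index 0: u0 ∈ [0, 7/18)
j=1 picked index 1: u0 ∈ [5/36, 1/4)
j=2 picked index 3: u0 ∈ [0, 1/2)
j=3 picked index 3: u0 ∈ [-1/4, 1/4)
intersection: [5/36, 1/4)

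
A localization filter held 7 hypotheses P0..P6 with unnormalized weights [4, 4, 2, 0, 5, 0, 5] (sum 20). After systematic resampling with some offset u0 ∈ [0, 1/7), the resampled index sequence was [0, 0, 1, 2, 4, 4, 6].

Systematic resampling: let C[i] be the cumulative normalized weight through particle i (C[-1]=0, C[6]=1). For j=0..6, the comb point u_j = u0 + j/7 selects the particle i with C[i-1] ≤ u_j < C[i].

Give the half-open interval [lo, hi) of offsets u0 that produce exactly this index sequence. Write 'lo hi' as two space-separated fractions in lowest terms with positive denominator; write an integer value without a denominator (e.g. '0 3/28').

C = [1/5, 2/5, 1/2, 1/2, 3/4, 3/4, 1]
j=0 picked index 0: u0 ∈ [0, 1/5)
j=1 picked index 0: u0 ∈ [-1/7, 2/35)
j=2 picked index 1: u0 ∈ [-3/35, 4/35)
j=3 picked index 2: u0 ∈ [-1/35, 1/14)
j=4 picked index 4: u0 ∈ [-1/14, 5/28)
j=5 picked index 4: u0 ∈ [-3/14, 1/28)
j=6 picked index 6: u0 ∈ [-3/28, 1/7)
intersection: [0, 1/28)

0 1/28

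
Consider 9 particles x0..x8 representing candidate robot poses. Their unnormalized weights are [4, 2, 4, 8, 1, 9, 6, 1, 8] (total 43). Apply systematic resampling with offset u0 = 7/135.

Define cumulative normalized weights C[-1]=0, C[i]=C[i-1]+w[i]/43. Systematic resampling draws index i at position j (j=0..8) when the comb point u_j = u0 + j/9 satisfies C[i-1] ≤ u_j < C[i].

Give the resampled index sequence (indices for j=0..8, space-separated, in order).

0 2 3 3 5 5 6 8 8

C = [4/43, 6/43, 10/43, 18/43, 19/43, 28/43, 34/43, 35/43, 1]
j=0: u_0=7/135 ∈ [0, 4/43) → index 0
j=1: u_1=22/135 ∈ [6/43, 10/43) → index 2
j=2: u_2=37/135 ∈ [10/43, 18/43) → index 3
j=3: u_3=52/135 ∈ [10/43, 18/43) → index 3
j=4: u_4=67/135 ∈ [19/43, 28/43) → index 5
j=5: u_5=82/135 ∈ [19/43, 28/43) → index 5
j=6: u_6=97/135 ∈ [28/43, 34/43) → index 6
j=7: u_7=112/135 ∈ [35/43, 1) → index 8
j=8: u_8=127/135 ∈ [35/43, 1) → index 8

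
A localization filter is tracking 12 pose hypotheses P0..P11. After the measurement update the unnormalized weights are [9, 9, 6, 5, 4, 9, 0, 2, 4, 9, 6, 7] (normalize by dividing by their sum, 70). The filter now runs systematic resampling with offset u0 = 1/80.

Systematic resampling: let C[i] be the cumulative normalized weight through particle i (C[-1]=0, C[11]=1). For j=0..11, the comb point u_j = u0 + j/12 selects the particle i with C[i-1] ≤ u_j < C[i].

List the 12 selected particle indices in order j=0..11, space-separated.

C = [9/70, 9/35, 12/35, 29/70, 33/70, 3/5, 3/5, 22/35, 24/35, 57/70, 9/10, 1]
j=0: u_0=1/80 ∈ [0, 9/70) → index 0
j=1: u_1=23/240 ∈ [0, 9/70) → index 0
j=2: u_2=43/240 ∈ [9/70, 9/35) → index 1
j=3: u_3=21/80 ∈ [9/35, 12/35) → index 2
j=4: u_4=83/240 ∈ [12/35, 29/70) → index 3
j=5: u_5=103/240 ∈ [29/70, 33/70) → index 4
j=6: u_6=41/80 ∈ [33/70, 3/5) → index 5
j=7: u_7=143/240 ∈ [33/70, 3/5) → index 5
j=8: u_8=163/240 ∈ [22/35, 24/35) → index 8
j=9: u_9=61/80 ∈ [24/35, 57/70) → index 9
j=10: u_10=203/240 ∈ [57/70, 9/10) → index 10
j=11: u_11=223/240 ∈ [9/10, 1) → index 11

0 0 1 2 3 4 5 5 8 9 10 11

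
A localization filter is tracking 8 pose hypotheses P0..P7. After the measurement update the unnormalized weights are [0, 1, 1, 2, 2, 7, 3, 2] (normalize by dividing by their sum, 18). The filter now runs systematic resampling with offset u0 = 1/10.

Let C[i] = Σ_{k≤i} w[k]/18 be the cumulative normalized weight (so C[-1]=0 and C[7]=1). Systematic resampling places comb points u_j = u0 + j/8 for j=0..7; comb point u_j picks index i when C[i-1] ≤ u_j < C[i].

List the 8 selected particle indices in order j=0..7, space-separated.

C = [0, 1/18, 1/9, 2/9, 1/3, 13/18, 8/9, 1]
j=0: u_0=1/10 ∈ [1/18, 1/9) → index 2
j=1: u_1=9/40 ∈ [2/9, 1/3) → index 4
j=2: u_2=7/20 ∈ [1/3, 13/18) → index 5
j=3: u_3=19/40 ∈ [1/3, 13/18) → index 5
j=4: u_4=3/5 ∈ [1/3, 13/18) → index 5
j=5: u_5=29/40 ∈ [13/18, 8/9) → index 6
j=6: u_6=17/20 ∈ [13/18, 8/9) → index 6
j=7: u_7=39/40 ∈ [8/9, 1) → index 7

2 4 5 5 5 6 6 7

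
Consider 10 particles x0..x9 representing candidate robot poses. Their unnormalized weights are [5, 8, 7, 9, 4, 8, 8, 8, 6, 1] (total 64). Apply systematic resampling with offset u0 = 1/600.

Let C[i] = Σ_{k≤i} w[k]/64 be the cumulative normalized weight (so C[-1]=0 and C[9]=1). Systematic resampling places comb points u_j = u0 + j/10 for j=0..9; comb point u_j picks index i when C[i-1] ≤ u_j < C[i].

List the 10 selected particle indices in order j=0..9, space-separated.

0 1 1 2 3 4 5 6 7 8

C = [5/64, 13/64, 5/16, 29/64, 33/64, 41/64, 49/64, 57/64, 63/64, 1]
j=0: u_0=1/600 ∈ [0, 5/64) → index 0
j=1: u_1=61/600 ∈ [5/64, 13/64) → index 1
j=2: u_2=121/600 ∈ [5/64, 13/64) → index 1
j=3: u_3=181/600 ∈ [13/64, 5/16) → index 2
j=4: u_4=241/600 ∈ [5/16, 29/64) → index 3
j=5: u_5=301/600 ∈ [29/64, 33/64) → index 4
j=6: u_6=361/600 ∈ [33/64, 41/64) → index 5
j=7: u_7=421/600 ∈ [41/64, 49/64) → index 6
j=8: u_8=481/600 ∈ [49/64, 57/64) → index 7
j=9: u_9=541/600 ∈ [57/64, 63/64) → index 8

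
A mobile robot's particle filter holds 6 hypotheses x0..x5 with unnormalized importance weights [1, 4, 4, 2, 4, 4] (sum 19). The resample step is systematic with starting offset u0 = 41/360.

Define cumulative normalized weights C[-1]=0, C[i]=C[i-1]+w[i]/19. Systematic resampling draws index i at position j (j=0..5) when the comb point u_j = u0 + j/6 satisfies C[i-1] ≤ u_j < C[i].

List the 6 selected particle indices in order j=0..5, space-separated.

C = [1/19, 5/19, 9/19, 11/19, 15/19, 1]
j=0: u_0=41/360 ∈ [1/19, 5/19) → index 1
j=1: u_1=101/360 ∈ [5/19, 9/19) → index 2
j=2: u_2=161/360 ∈ [5/19, 9/19) → index 2
j=3: u_3=221/360 ∈ [11/19, 15/19) → index 4
j=4: u_4=281/360 ∈ [11/19, 15/19) → index 4
j=5: u_5=341/360 ∈ [15/19, 1) → index 5

1 2 2 4 4 5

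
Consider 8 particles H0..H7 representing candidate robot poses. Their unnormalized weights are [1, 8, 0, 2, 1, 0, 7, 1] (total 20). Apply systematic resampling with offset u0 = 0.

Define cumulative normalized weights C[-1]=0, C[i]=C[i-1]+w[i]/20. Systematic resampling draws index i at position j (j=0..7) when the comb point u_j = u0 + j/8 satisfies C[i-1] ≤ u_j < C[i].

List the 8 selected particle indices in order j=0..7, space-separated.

0 1 1 1 3 6 6 6

C = [1/20, 9/20, 9/20, 11/20, 3/5, 3/5, 19/20, 1]
j=0: u_0=0 ∈ [0, 1/20) → index 0
j=1: u_1=1/8 ∈ [1/20, 9/20) → index 1
j=2: u_2=1/4 ∈ [1/20, 9/20) → index 1
j=3: u_3=3/8 ∈ [1/20, 9/20) → index 1
j=4: u_4=1/2 ∈ [9/20, 11/20) → index 3
j=5: u_5=5/8 ∈ [3/5, 19/20) → index 6
j=6: u_6=3/4 ∈ [3/5, 19/20) → index 6
j=7: u_7=7/8 ∈ [3/5, 19/20) → index 6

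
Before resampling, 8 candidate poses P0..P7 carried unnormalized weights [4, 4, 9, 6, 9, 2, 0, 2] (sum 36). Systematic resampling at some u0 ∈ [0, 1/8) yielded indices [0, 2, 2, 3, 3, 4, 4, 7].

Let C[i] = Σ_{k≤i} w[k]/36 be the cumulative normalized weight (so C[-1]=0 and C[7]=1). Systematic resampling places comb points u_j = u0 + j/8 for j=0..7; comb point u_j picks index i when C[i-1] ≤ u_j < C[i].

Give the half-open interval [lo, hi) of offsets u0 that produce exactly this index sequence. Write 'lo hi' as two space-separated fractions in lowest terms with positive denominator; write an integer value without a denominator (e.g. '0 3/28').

7/72 1/9

C = [1/9, 2/9, 17/36, 23/36, 8/9, 17/18, 17/18, 1]
j=0 picked index 0: u0 ∈ [0, 1/9)
j=1 picked index 2: u0 ∈ [7/72, 25/72)
j=2 picked index 2: u0 ∈ [-1/36, 2/9)
j=3 picked index 3: u0 ∈ [7/72, 19/72)
j=4 picked index 3: u0 ∈ [-1/36, 5/36)
j=5 picked index 4: u0 ∈ [1/72, 19/72)
j=6 picked index 4: u0 ∈ [-1/9, 5/36)
j=7 picked index 7: u0 ∈ [5/72, 1/8)
intersection: [7/72, 1/9)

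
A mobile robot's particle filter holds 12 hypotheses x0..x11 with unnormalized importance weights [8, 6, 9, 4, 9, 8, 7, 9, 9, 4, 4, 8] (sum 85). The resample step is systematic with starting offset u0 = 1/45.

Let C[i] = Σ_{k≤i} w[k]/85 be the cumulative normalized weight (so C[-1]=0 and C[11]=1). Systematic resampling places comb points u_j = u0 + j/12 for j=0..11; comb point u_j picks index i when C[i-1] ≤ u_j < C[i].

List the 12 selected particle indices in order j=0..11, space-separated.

C = [8/85, 14/85, 23/85, 27/85, 36/85, 44/85, 3/5, 12/17, 69/85, 73/85, 77/85, 1]
j=0: u_0=1/45 ∈ [0, 8/85) → index 0
j=1: u_1=19/180 ∈ [8/85, 14/85) → index 1
j=2: u_2=17/90 ∈ [14/85, 23/85) → index 2
j=3: u_3=49/180 ∈ [23/85, 27/85) → index 3
j=4: u_4=16/45 ∈ [27/85, 36/85) → index 4
j=5: u_5=79/180 ∈ [36/85, 44/85) → index 5
j=6: u_6=47/90 ∈ [44/85, 3/5) → index 6
j=7: u_7=109/180 ∈ [3/5, 12/17) → index 7
j=8: u_8=31/45 ∈ [3/5, 12/17) → index 7
j=9: u_9=139/180 ∈ [12/17, 69/85) → index 8
j=10: u_10=77/90 ∈ [69/85, 73/85) → index 9
j=11: u_11=169/180 ∈ [77/85, 1) → index 11

0 1 2 3 4 5 6 7 7 8 9 11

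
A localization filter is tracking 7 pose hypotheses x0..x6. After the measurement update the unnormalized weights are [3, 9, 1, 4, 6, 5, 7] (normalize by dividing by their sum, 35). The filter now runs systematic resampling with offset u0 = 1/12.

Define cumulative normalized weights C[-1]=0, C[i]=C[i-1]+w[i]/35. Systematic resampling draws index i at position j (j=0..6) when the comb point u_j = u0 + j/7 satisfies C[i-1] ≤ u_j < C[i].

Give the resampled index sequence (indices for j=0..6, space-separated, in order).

C = [3/35, 12/35, 13/35, 17/35, 23/35, 4/5, 1]
j=0: u_0=1/12 ∈ [0, 3/35) → index 0
j=1: u_1=19/84 ∈ [3/35, 12/35) → index 1
j=2: u_2=31/84 ∈ [12/35, 13/35) → index 2
j=3: u_3=43/84 ∈ [17/35, 23/35) → index 4
j=4: u_4=55/84 ∈ [17/35, 23/35) → index 4
j=5: u_5=67/84 ∈ [23/35, 4/5) → index 5
j=6: u_6=79/84 ∈ [4/5, 1) → index 6

0 1 2 4 4 5 6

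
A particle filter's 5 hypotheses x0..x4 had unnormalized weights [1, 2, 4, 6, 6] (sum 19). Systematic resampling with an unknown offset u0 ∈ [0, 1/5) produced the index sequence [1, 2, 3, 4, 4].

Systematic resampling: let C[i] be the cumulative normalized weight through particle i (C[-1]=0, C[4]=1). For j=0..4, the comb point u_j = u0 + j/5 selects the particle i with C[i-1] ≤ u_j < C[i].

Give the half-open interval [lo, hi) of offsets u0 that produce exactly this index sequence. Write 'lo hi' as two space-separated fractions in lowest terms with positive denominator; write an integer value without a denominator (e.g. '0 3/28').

8/95 3/19

C = [1/19, 3/19, 7/19, 13/19, 1]
j=0 picked index 1: u0 ∈ [1/19, 3/19)
j=1 picked index 2: u0 ∈ [-4/95, 16/95)
j=2 picked index 3: u0 ∈ [-3/95, 27/95)
j=3 picked index 4: u0 ∈ [8/95, 2/5)
j=4 picked index 4: u0 ∈ [-11/95, 1/5)
intersection: [8/95, 3/19)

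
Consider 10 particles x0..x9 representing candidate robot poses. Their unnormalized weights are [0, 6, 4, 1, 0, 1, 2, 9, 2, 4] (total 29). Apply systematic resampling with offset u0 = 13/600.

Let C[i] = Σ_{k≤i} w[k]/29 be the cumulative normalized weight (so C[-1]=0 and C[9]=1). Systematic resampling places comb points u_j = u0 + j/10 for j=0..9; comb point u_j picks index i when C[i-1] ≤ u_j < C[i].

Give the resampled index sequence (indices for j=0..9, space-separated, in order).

1 1 2 2 6 7 7 7 8 9

C = [0, 6/29, 10/29, 11/29, 11/29, 12/29, 14/29, 23/29, 25/29, 1]
j=0: u_0=13/600 ∈ [0, 6/29) → index 1
j=1: u_1=73/600 ∈ [0, 6/29) → index 1
j=2: u_2=133/600 ∈ [6/29, 10/29) → index 2
j=3: u_3=193/600 ∈ [6/29, 10/29) → index 2
j=4: u_4=253/600 ∈ [12/29, 14/29) → index 6
j=5: u_5=313/600 ∈ [14/29, 23/29) → index 7
j=6: u_6=373/600 ∈ [14/29, 23/29) → index 7
j=7: u_7=433/600 ∈ [14/29, 23/29) → index 7
j=8: u_8=493/600 ∈ [23/29, 25/29) → index 8
j=9: u_9=553/600 ∈ [25/29, 1) → index 9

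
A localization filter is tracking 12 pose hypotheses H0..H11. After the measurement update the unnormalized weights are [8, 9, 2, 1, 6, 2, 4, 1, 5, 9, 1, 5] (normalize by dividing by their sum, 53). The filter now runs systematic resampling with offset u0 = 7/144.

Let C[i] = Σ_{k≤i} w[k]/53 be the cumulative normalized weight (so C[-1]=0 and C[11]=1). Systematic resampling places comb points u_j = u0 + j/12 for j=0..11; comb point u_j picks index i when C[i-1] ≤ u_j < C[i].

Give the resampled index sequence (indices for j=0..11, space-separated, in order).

0 0 1 1 4 4 6 8 8 9 9 11

C = [8/53, 17/53, 19/53, 20/53, 26/53, 28/53, 32/53, 33/53, 38/53, 47/53, 48/53, 1]
j=0: u_0=7/144 ∈ [0, 8/53) → index 0
j=1: u_1=19/144 ∈ [0, 8/53) → index 0
j=2: u_2=31/144 ∈ [8/53, 17/53) → index 1
j=3: u_3=43/144 ∈ [8/53, 17/53) → index 1
j=4: u_4=55/144 ∈ [20/53, 26/53) → index 4
j=5: u_5=67/144 ∈ [20/53, 26/53) → index 4
j=6: u_6=79/144 ∈ [28/53, 32/53) → index 6
j=7: u_7=91/144 ∈ [33/53, 38/53) → index 8
j=8: u_8=103/144 ∈ [33/53, 38/53) → index 8
j=9: u_9=115/144 ∈ [38/53, 47/53) → index 9
j=10: u_10=127/144 ∈ [38/53, 47/53) → index 9
j=11: u_11=139/144 ∈ [48/53, 1) → index 11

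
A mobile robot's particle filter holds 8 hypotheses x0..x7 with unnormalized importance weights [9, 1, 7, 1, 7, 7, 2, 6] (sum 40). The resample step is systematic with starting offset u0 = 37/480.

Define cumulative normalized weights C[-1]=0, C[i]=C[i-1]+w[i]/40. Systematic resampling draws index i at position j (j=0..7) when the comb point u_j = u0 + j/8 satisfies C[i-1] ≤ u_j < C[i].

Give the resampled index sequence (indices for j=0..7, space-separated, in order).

C = [9/40, 1/4, 17/40, 9/20, 5/8, 4/5, 17/20, 1]
j=0: u_0=37/480 ∈ [0, 9/40) → index 0
j=1: u_1=97/480 ∈ [0, 9/40) → index 0
j=2: u_2=157/480 ∈ [1/4, 17/40) → index 2
j=3: u_3=217/480 ∈ [9/20, 5/8) → index 4
j=4: u_4=277/480 ∈ [9/20, 5/8) → index 4
j=5: u_5=337/480 ∈ [5/8, 4/5) → index 5
j=6: u_6=397/480 ∈ [4/5, 17/20) → index 6
j=7: u_7=457/480 ∈ [17/20, 1) → index 7

0 0 2 4 4 5 6 7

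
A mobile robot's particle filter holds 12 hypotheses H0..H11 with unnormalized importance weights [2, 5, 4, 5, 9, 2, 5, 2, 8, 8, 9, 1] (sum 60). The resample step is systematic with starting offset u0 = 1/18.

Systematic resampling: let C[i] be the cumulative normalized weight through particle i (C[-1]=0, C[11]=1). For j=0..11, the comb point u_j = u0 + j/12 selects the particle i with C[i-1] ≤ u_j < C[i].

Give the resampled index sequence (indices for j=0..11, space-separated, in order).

C = [1/30, 7/60, 11/60, 4/15, 5/12, 9/20, 8/15, 17/30, 7/10, 5/6, 59/60, 1]
j=0: u_0=1/18 ∈ [1/30, 7/60) → index 1
j=1: u_1=5/36 ∈ [7/60, 11/60) → index 2
j=2: u_2=2/9 ∈ [11/60, 4/15) → index 3
j=3: u_3=11/36 ∈ [4/15, 5/12) → index 4
j=4: u_4=7/18 ∈ [4/15, 5/12) → index 4
j=5: u_5=17/36 ∈ [9/20, 8/15) → index 6
j=6: u_6=5/9 ∈ [8/15, 17/30) → index 7
j=7: u_7=23/36 ∈ [17/30, 7/10) → index 8
j=8: u_8=13/18 ∈ [7/10, 5/6) → index 9
j=9: u_9=29/36 ∈ [7/10, 5/6) → index 9
j=10: u_10=8/9 ∈ [5/6, 59/60) → index 10
j=11: u_11=35/36 ∈ [5/6, 59/60) → index 10

1 2 3 4 4 6 7 8 9 9 10 10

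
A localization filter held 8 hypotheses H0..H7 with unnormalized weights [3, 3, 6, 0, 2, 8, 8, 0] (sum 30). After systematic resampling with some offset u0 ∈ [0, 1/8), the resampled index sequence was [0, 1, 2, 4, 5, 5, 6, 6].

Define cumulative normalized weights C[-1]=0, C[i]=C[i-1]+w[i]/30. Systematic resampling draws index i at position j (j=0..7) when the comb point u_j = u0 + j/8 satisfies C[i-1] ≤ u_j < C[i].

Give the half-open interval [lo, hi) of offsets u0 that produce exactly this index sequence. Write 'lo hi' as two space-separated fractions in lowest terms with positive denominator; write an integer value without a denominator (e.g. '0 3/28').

1/40 3/40

C = [1/10, 1/5, 2/5, 2/5, 7/15, 11/15, 1, 1]
j=0 picked index 0: u0 ∈ [0, 1/10)
j=1 picked index 1: u0 ∈ [-1/40, 3/40)
j=2 picked index 2: u0 ∈ [-1/20, 3/20)
j=3 picked index 4: u0 ∈ [1/40, 11/120)
j=4 picked index 5: u0 ∈ [-1/30, 7/30)
j=5 picked index 5: u0 ∈ [-19/120, 13/120)
j=6 picked index 6: u0 ∈ [-1/60, 1/4)
j=7 picked index 6: u0 ∈ [-17/120, 1/8)
intersection: [1/40, 3/40)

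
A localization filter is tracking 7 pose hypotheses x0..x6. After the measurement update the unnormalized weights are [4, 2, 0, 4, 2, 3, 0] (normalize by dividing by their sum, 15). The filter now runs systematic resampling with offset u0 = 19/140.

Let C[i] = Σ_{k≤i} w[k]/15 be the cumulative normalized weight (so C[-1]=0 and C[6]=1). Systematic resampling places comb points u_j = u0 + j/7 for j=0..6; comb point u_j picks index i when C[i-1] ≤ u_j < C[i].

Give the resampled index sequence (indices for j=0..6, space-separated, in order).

C = [4/15, 2/5, 2/5, 2/3, 4/5, 1, 1]
j=0: u_0=19/140 ∈ [0, 4/15) → index 0
j=1: u_1=39/140 ∈ [4/15, 2/5) → index 1
j=2: u_2=59/140 ∈ [2/5, 2/3) → index 3
j=3: u_3=79/140 ∈ [2/5, 2/3) → index 3
j=4: u_4=99/140 ∈ [2/3, 4/5) → index 4
j=5: u_5=17/20 ∈ [4/5, 1) → index 5
j=6: u_6=139/140 ∈ [4/5, 1) → index 5

0 1 3 3 4 5 5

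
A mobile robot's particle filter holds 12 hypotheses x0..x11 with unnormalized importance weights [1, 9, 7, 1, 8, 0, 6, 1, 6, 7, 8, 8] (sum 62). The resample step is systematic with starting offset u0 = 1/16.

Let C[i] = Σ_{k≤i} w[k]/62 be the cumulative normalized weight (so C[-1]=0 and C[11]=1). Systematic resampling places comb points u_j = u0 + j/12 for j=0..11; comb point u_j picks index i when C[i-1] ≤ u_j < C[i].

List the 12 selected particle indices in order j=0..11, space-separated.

C = [1/62, 5/31, 17/62, 9/31, 13/31, 13/31, 16/31, 33/62, 39/62, 23/31, 27/31, 1]
j=0: u_0=1/16 ∈ [1/62, 5/31) → index 1
j=1: u_1=7/48 ∈ [1/62, 5/31) → index 1
j=2: u_2=11/48 ∈ [5/31, 17/62) → index 2
j=3: u_3=5/16 ∈ [9/31, 13/31) → index 4
j=4: u_4=19/48 ∈ [9/31, 13/31) → index 4
j=5: u_5=23/48 ∈ [13/31, 16/31) → index 6
j=6: u_6=9/16 ∈ [33/62, 39/62) → index 8
j=7: u_7=31/48 ∈ [39/62, 23/31) → index 9
j=8: u_8=35/48 ∈ [39/62, 23/31) → index 9
j=9: u_9=13/16 ∈ [23/31, 27/31) → index 10
j=10: u_10=43/48 ∈ [27/31, 1) → index 11
j=11: u_11=47/48 ∈ [27/31, 1) → index 11

1 1 2 4 4 6 8 9 9 10 11 11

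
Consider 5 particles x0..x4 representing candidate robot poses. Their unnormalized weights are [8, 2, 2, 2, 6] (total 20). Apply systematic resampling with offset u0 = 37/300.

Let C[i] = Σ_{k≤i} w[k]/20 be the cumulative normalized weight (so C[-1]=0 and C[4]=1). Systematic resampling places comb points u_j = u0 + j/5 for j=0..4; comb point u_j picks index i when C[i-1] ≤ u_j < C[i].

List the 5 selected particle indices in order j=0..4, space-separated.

C = [2/5, 1/2, 3/5, 7/10, 1]
j=0: u_0=37/300 ∈ [0, 2/5) → index 0
j=1: u_1=97/300 ∈ [0, 2/5) → index 0
j=2: u_2=157/300 ∈ [1/2, 3/5) → index 2
j=3: u_3=217/300 ∈ [7/10, 1) → index 4
j=4: u_4=277/300 ∈ [7/10, 1) → index 4

0 0 2 4 4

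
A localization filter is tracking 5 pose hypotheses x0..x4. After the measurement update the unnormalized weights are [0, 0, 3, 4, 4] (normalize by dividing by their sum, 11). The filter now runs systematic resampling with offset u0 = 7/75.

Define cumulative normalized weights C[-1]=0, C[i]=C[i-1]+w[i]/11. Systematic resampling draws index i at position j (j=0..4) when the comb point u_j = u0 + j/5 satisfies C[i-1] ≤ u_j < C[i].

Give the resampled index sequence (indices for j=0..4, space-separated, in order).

2 3 3 4 4

C = [0, 0, 3/11, 7/11, 1]
j=0: u_0=7/75 ∈ [0, 3/11) → index 2
j=1: u_1=22/75 ∈ [3/11, 7/11) → index 3
j=2: u_2=37/75 ∈ [3/11, 7/11) → index 3
j=3: u_3=52/75 ∈ [7/11, 1) → index 4
j=4: u_4=67/75 ∈ [7/11, 1) → index 4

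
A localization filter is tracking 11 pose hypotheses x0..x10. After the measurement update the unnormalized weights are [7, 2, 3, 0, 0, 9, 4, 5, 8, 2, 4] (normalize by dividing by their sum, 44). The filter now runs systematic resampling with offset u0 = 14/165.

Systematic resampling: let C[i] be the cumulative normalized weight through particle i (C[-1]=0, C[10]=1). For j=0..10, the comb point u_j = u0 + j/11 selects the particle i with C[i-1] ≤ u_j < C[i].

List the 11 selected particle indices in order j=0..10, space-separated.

0 1 2 5 5 6 7 8 8 9 10

C = [7/44, 9/44, 3/11, 3/11, 3/11, 21/44, 25/44, 15/22, 19/22, 10/11, 1]
j=0: u_0=14/165 ∈ [0, 7/44) → index 0
j=1: u_1=29/165 ∈ [7/44, 9/44) → index 1
j=2: u_2=4/15 ∈ [9/44, 3/11) → index 2
j=3: u_3=59/165 ∈ [3/11, 21/44) → index 5
j=4: u_4=74/165 ∈ [3/11, 21/44) → index 5
j=5: u_5=89/165 ∈ [21/44, 25/44) → index 6
j=6: u_6=104/165 ∈ [25/44, 15/22) → index 7
j=7: u_7=119/165 ∈ [15/22, 19/22) → index 8
j=8: u_8=134/165 ∈ [15/22, 19/22) → index 8
j=9: u_9=149/165 ∈ [19/22, 10/11) → index 9
j=10: u_10=164/165 ∈ [10/11, 1) → index 10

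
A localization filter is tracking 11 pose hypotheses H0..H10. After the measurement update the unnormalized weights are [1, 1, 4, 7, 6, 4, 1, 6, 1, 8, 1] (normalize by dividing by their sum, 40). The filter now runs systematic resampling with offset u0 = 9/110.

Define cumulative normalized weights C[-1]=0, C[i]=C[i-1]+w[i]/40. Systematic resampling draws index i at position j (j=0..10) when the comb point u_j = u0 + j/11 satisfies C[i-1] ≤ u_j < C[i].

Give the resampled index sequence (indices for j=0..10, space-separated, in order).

2 3 3 4 4 5 7 7 9 9 10

C = [1/40, 1/20, 3/20, 13/40, 19/40, 23/40, 3/5, 3/4, 31/40, 39/40, 1]
j=0: u_0=9/110 ∈ [1/20, 3/20) → index 2
j=1: u_1=19/110 ∈ [3/20, 13/40) → index 3
j=2: u_2=29/110 ∈ [3/20, 13/40) → index 3
j=3: u_3=39/110 ∈ [13/40, 19/40) → index 4
j=4: u_4=49/110 ∈ [13/40, 19/40) → index 4
j=5: u_5=59/110 ∈ [19/40, 23/40) → index 5
j=6: u_6=69/110 ∈ [3/5, 3/4) → index 7
j=7: u_7=79/110 ∈ [3/5, 3/4) → index 7
j=8: u_8=89/110 ∈ [31/40, 39/40) → index 9
j=9: u_9=9/10 ∈ [31/40, 39/40) → index 9
j=10: u_10=109/110 ∈ [39/40, 1) → index 10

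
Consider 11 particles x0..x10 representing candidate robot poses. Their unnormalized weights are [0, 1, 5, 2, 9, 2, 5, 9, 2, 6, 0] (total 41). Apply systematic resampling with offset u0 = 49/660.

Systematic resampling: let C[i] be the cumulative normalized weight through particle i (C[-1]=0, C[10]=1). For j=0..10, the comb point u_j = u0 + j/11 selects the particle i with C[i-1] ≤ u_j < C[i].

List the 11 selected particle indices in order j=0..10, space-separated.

2 3 4 4 5 6 7 7 7 9 9

C = [0, 1/41, 6/41, 8/41, 17/41, 19/41, 24/41, 33/41, 35/41, 1, 1]
j=0: u_0=49/660 ∈ [1/41, 6/41) → index 2
j=1: u_1=109/660 ∈ [6/41, 8/41) → index 3
j=2: u_2=169/660 ∈ [8/41, 17/41) → index 4
j=3: u_3=229/660 ∈ [8/41, 17/41) → index 4
j=4: u_4=289/660 ∈ [17/41, 19/41) → index 5
j=5: u_5=349/660 ∈ [19/41, 24/41) → index 6
j=6: u_6=409/660 ∈ [24/41, 33/41) → index 7
j=7: u_7=469/660 ∈ [24/41, 33/41) → index 7
j=8: u_8=529/660 ∈ [24/41, 33/41) → index 7
j=9: u_9=589/660 ∈ [35/41, 1) → index 9
j=10: u_10=59/60 ∈ [35/41, 1) → index 9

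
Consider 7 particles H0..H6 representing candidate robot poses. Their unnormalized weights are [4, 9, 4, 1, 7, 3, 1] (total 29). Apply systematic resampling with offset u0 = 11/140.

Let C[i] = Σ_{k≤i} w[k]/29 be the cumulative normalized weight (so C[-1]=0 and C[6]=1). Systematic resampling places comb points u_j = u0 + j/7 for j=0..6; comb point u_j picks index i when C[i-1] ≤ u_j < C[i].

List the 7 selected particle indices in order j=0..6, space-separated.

0 1 1 2 4 4 5

C = [4/29, 13/29, 17/29, 18/29, 25/29, 28/29, 1]
j=0: u_0=11/140 ∈ [0, 4/29) → index 0
j=1: u_1=31/140 ∈ [4/29, 13/29) → index 1
j=2: u_2=51/140 ∈ [4/29, 13/29) → index 1
j=3: u_3=71/140 ∈ [13/29, 17/29) → index 2
j=4: u_4=13/20 ∈ [18/29, 25/29) → index 4
j=5: u_5=111/140 ∈ [18/29, 25/29) → index 4
j=6: u_6=131/140 ∈ [25/29, 28/29) → index 5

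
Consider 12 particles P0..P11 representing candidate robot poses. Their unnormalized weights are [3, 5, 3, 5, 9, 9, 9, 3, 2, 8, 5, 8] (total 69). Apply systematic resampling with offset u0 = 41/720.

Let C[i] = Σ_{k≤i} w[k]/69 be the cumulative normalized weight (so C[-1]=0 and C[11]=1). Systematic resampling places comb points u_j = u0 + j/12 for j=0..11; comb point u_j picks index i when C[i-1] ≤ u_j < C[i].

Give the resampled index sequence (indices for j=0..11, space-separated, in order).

C = [1/23, 8/69, 11/69, 16/69, 25/69, 34/69, 43/69, 2/3, 16/23, 56/69, 61/69, 1]
j=0: u_0=41/720 ∈ [1/23, 8/69) → index 1
j=1: u_1=101/720 ∈ [8/69, 11/69) → index 2
j=2: u_2=161/720 ∈ [11/69, 16/69) → index 3
j=3: u_3=221/720 ∈ [16/69, 25/69) → index 4
j=4: u_4=281/720 ∈ [25/69, 34/69) → index 5
j=5: u_5=341/720 ∈ [25/69, 34/69) → index 5
j=6: u_6=401/720 ∈ [34/69, 43/69) → index 6
j=7: u_7=461/720 ∈ [43/69, 2/3) → index 7
j=8: u_8=521/720 ∈ [16/23, 56/69) → index 9
j=9: u_9=581/720 ∈ [16/23, 56/69) → index 9
j=10: u_10=641/720 ∈ [61/69, 1) → index 11
j=11: u_11=701/720 ∈ [61/69, 1) → index 11

1 2 3 4 5 5 6 7 9 9 11 11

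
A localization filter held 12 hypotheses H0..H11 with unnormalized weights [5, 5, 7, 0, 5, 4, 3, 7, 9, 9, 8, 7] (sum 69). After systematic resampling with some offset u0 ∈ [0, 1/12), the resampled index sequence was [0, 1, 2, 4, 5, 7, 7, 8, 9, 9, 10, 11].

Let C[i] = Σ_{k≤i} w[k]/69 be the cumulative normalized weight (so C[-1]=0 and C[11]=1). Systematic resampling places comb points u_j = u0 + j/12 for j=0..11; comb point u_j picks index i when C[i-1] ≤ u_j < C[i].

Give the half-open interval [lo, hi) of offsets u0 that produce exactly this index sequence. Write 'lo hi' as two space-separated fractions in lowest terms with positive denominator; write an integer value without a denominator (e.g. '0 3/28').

1/276 1/46

C = [5/69, 10/69, 17/69, 17/69, 22/69, 26/69, 29/69, 12/23, 15/23, 18/23, 62/69, 1]
j=0 picked index 0: u0 ∈ [0, 5/69)
j=1 picked index 1: u0 ∈ [-1/92, 17/276)
j=2 picked index 2: u0 ∈ [-1/46, 11/138)
j=3 picked index 4: u0 ∈ [-1/276, 19/276)
j=4 picked index 5: u0 ∈ [-1/69, 1/23)
j=5 picked index 7: u0 ∈ [1/276, 29/276)
j=6 picked index 7: u0 ∈ [-11/138, 1/46)
j=7 picked index 8: u0 ∈ [-17/276, 19/276)
j=8 picked index 9: u0 ∈ [-1/69, 8/69)
j=9 picked index 9: u0 ∈ [-9/92, 3/92)
j=10 picked index 10: u0 ∈ [-7/138, 3/46)
j=11 picked index 11: u0 ∈ [-5/276, 1/12)
intersection: [1/276, 1/46)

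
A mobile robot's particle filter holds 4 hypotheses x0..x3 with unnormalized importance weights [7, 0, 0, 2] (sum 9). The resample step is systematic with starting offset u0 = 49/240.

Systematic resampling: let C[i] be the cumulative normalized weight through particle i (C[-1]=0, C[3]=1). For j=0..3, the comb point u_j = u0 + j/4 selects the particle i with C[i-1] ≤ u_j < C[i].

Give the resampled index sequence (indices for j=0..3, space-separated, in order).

C = [7/9, 7/9, 7/9, 1]
j=0: u_0=49/240 ∈ [0, 7/9) → index 0
j=1: u_1=109/240 ∈ [0, 7/9) → index 0
j=2: u_2=169/240 ∈ [0, 7/9) → index 0
j=3: u_3=229/240 ∈ [7/9, 1) → index 3

0 0 0 3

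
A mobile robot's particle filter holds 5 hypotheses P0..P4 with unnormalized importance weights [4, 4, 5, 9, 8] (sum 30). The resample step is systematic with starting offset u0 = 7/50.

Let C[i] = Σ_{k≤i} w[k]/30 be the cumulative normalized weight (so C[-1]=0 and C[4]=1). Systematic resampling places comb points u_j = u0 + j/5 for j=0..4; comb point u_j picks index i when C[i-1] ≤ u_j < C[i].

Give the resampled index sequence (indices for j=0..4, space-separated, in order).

1 2 3 4 4

C = [2/15, 4/15, 13/30, 11/15, 1]
j=0: u_0=7/50 ∈ [2/15, 4/15) → index 1
j=1: u_1=17/50 ∈ [4/15, 13/30) → index 2
j=2: u_2=27/50 ∈ [13/30, 11/15) → index 3
j=3: u_3=37/50 ∈ [11/15, 1) → index 4
j=4: u_4=47/50 ∈ [11/15, 1) → index 4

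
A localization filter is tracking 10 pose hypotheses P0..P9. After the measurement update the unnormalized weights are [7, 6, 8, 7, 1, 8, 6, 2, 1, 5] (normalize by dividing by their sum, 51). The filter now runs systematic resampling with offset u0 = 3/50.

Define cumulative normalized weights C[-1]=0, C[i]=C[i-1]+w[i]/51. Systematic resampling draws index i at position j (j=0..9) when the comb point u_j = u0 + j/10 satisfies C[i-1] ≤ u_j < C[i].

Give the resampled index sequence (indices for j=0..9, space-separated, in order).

0 1 2 2 3 4 5 6 7 9

C = [7/51, 13/51, 7/17, 28/51, 29/51, 37/51, 43/51, 15/17, 46/51, 1]
j=0: u_0=3/50 ∈ [0, 7/51) → index 0
j=1: u_1=4/25 ∈ [7/51, 13/51) → index 1
j=2: u_2=13/50 ∈ [13/51, 7/17) → index 2
j=3: u_3=9/25 ∈ [13/51, 7/17) → index 2
j=4: u_4=23/50 ∈ [7/17, 28/51) → index 3
j=5: u_5=14/25 ∈ [28/51, 29/51) → index 4
j=6: u_6=33/50 ∈ [29/51, 37/51) → index 5
j=7: u_7=19/25 ∈ [37/51, 43/51) → index 6
j=8: u_8=43/50 ∈ [43/51, 15/17) → index 7
j=9: u_9=24/25 ∈ [46/51, 1) → index 9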